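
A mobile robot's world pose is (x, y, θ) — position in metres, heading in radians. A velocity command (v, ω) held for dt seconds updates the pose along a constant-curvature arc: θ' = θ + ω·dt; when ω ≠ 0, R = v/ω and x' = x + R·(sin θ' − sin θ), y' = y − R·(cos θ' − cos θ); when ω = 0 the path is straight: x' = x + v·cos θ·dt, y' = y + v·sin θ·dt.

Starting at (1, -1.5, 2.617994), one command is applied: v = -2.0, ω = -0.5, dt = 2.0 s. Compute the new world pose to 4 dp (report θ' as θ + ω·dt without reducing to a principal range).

θ' = 2.6180 + -0.5·2.0 = 1.6180
R = v/ω = -2.0/-0.5 = 4.0000
x' = 1 + 4.0000·(sin 1.6180 − sin 2.6180) = 2.9955
y' = -1.5 − 4.0000·(cos 1.6180 − cos 2.6180) = -4.7754

(2.9955, -4.7754, 1.6180)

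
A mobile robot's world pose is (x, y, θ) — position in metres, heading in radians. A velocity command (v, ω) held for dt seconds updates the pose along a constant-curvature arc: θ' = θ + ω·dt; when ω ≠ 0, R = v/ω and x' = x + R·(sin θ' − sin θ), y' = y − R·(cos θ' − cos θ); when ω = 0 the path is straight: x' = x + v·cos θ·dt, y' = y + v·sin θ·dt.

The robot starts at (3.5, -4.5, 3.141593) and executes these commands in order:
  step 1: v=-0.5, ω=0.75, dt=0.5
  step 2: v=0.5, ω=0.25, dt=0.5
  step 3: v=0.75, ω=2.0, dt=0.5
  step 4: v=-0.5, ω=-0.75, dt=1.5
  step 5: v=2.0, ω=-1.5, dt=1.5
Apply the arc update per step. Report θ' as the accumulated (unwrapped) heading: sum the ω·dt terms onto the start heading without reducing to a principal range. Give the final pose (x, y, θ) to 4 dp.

step 1: θ'=3.5166 (R=-0.6667) → pose (3.7442, -4.4537, 3.5166)
step 2: θ'=3.6416 (R=2.0000) → pose (3.5179, -4.5595, 3.6416)
step 3: θ'=4.6416 (R=0.3750) → pose (3.3236, -4.8621, 4.6416)
step 4: θ'=3.5166 (R=0.6667) → pose (3.7444, -4.2889, 3.5166)
step 5: θ'=1.2666 (R=-1.3333) → pose (1.9839, -2.6489, 1.2666)

(1.9839, -2.6489, 1.2666)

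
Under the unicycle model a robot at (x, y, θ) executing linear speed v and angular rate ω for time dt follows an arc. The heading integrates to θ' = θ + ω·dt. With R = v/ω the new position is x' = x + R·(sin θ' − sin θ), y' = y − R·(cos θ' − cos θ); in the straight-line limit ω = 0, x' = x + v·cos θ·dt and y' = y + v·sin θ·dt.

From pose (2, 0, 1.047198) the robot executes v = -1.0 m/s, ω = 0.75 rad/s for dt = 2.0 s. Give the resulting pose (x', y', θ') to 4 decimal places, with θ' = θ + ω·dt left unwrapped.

θ' = 1.0472 + 0.75·2.0 = 2.5472
R = v/ω = -1.0/0.75 = -1.3333
x' = 2 + -1.3333·(sin 2.5472 − sin 1.0472) = 2.4080
y' = 0 − -1.3333·(cos 2.5472 − cos 1.0472) = -1.7713

(2.4080, -1.7713, 2.5472)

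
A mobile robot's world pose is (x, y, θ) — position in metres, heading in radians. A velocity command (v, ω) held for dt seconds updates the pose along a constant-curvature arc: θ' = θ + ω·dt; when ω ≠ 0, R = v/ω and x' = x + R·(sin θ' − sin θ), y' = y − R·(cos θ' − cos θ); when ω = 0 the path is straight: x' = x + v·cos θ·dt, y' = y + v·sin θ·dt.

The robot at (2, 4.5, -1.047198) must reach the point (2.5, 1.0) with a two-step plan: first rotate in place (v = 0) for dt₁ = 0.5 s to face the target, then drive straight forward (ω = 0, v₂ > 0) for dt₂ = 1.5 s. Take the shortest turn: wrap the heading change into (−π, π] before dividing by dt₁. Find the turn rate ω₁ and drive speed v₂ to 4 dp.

ω₁ = -0.7634, v₂ = 2.3570

heading to target = atan2(1−4.5, 2.5−2) = -1.4289
Δθ = wrap(-1.4289 − -1.0472) = -0.3817; ω₁ = Δθ/dt₁ = -0.7634
distance = √((2.5−2)² + (1−4.5)²) = 3.5355; v₂ = distance/dt₂ = 2.3570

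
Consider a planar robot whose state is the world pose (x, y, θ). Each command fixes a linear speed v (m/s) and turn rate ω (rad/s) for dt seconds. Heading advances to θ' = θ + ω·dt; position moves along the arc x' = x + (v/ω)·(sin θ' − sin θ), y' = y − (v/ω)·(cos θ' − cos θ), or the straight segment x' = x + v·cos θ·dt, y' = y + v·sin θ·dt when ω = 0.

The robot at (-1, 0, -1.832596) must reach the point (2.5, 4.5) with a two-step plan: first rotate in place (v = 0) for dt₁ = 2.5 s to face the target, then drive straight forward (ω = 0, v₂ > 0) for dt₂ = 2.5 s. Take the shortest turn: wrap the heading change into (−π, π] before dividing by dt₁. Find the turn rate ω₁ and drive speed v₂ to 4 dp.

ω₁ = 1.0969, v₂ = 2.2804

heading to target = atan2(4.5−0, 2.5−-1) = 0.9098
Δθ = wrap(0.9098 − -1.8326) = 2.7423; ω₁ = Δθ/dt₁ = 1.0969
distance = √((2.5−-1)² + (4.5−0)²) = 5.7009; v₂ = distance/dt₂ = 2.2804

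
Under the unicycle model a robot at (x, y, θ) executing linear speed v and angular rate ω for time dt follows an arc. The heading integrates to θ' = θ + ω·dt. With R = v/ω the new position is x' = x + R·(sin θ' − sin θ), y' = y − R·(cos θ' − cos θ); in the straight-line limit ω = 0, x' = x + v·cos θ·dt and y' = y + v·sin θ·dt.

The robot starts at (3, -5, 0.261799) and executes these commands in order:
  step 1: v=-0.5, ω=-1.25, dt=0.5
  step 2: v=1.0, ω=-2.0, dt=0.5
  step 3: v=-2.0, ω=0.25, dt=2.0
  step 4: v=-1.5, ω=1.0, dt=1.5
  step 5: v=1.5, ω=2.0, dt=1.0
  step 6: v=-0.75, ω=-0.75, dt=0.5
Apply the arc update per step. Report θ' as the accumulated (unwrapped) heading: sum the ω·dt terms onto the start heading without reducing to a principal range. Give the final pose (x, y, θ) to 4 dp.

(-0.5109, -0.5482, 2.2618)

step 1: θ'=-0.3632 (R=0.4000) → pose (2.7544, -4.9875, -0.3632)
step 2: θ'=-1.3632 (R=-0.5000) → pose (3.0660, -5.3519, -1.3632)
step 3: θ'=-0.8632 (R=-8.0000) → pose (1.3172, -1.8007, -0.8632)
step 4: θ'=0.6368 (R=-1.5000) → pose (-0.7147, -1.5697, 0.6368)
step 5: θ'=2.6368 (R=0.7500) → pose (-0.7979, -0.3102, 2.6368)
step 6: θ'=2.2618 (R=1.0000) → pose (-0.5109, -0.5482, 2.2618)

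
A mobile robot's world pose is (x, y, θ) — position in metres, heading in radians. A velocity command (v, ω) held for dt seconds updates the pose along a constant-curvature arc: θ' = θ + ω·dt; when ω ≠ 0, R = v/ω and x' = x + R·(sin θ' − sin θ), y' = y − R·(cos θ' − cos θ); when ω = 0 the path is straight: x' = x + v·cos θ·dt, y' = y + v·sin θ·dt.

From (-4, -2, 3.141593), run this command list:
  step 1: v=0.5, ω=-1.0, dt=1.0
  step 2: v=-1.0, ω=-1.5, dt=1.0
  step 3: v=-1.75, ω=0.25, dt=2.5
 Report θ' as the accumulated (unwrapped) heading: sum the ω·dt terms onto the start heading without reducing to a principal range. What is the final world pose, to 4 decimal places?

(-7.0720, -6.1757, 1.2666)

step 1: θ'=2.1416 (R=-0.5000) → pose (-4.4207, -1.7702, 2.1416)
step 2: θ'=0.6416 (R=0.6667) → pose (-4.5827, -2.6644, 0.6416)
step 3: θ'=1.2666 (R=-7.0000) → pose (-7.0720, -6.1757, 1.2666)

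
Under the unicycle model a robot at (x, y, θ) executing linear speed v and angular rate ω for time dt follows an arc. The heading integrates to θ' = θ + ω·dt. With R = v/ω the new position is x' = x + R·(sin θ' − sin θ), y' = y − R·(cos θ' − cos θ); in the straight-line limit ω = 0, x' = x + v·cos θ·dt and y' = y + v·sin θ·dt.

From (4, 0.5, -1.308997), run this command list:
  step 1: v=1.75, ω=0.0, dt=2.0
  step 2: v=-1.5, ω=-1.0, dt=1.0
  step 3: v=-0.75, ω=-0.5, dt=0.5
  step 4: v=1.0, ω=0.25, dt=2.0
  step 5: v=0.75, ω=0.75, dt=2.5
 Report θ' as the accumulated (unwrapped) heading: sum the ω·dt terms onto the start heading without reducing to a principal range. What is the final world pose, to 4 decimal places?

step 1: θ'=-1.3090 (straight) → pose (4.9059, -2.8807, -1.3090)
step 2: θ'=-2.3090 (R=1.5000) → pose (5.2452, -1.4831, -2.3090)
step 3: θ'=-2.5590 (R=1.5000) → pose (5.5295, -1.2400, -2.5590)
step 4: θ'=-2.0590 (R=4.0000) → pose (4.1975, -2.7040, -2.0590)
step 5: θ'=-0.1840 (R=1.0000) → pose (4.8977, -4.1561, -0.1840)

(4.8977, -4.1561, -0.1840)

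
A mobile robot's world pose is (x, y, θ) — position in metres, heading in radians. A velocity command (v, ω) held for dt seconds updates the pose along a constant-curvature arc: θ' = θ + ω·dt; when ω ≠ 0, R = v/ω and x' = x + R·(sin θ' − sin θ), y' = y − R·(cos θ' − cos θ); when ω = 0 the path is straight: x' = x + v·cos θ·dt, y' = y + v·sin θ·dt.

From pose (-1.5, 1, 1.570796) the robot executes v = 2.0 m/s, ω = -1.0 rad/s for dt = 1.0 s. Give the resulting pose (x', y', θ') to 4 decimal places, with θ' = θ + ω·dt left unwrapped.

(-0.5806, 2.6829, 0.5708)

θ' = 1.5708 + -1.0·1.0 = 0.5708
R = v/ω = 2.0/-1.0 = -2.0000
x' = -1.5 + -2.0000·(sin 0.5708 − sin 1.5708) = -0.5806
y' = 1 − -2.0000·(cos 0.5708 − cos 1.5708) = 2.6829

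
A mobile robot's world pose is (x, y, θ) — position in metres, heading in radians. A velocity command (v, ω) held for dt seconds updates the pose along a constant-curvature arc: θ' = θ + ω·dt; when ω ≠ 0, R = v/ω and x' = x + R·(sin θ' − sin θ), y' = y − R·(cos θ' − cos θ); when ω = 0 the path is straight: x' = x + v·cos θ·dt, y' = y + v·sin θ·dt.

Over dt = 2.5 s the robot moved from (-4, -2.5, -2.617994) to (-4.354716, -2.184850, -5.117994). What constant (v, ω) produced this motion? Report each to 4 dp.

v = 0.2500, ω = -1.0000

Δθ = -5.117994 − -2.617994 = -2.500000
ω = Δθ/dt = -2.500000/2.5 = -1.0000
R = Δx/(sin θ' − sin θ) = -0.2500
v = R·ω = -0.2500·-1.0000 = 0.2500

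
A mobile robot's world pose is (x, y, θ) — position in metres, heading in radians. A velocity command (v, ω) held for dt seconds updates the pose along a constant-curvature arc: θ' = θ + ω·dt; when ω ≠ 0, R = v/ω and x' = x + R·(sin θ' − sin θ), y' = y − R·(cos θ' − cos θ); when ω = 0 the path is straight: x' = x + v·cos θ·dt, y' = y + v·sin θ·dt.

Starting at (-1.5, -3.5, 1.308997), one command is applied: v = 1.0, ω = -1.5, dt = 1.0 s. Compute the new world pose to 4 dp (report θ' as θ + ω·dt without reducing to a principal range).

θ' = 1.3090 + -1.5·1.0 = -0.1910
R = v/ω = 1.0/-1.5 = -0.6667
x' = -1.5 + -0.6667·(sin -0.1910 − sin 1.3090) = -0.7295
y' = -3.5 − -0.6667·(cos -0.1910 − cos 1.3090) = -3.0180

(-0.7295, -3.0180, -0.1910)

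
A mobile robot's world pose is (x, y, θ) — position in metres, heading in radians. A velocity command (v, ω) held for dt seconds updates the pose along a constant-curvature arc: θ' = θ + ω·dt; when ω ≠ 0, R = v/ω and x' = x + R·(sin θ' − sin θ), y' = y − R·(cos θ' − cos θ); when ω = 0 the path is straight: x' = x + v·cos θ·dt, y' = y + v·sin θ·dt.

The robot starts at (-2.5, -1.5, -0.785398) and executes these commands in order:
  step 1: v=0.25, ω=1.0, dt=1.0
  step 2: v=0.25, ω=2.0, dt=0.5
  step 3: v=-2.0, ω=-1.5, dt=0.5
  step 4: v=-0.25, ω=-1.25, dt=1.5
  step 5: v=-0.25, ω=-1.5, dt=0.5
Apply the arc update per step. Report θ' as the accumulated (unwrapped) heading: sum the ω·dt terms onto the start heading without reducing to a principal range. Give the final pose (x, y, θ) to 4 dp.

step 1: θ'=0.2146 (R=0.2500) → pose (-2.2700, -1.5675, 0.2146)
step 2: θ'=1.2146 (R=0.1250) → pose (-2.1794, -1.4889, 1.2146)
step 3: θ'=0.4646 (R=1.3333) → pose (-2.8317, -2.2160, 0.4646)
step 4: θ'=-1.4104 (R=0.2000) → pose (-3.1187, -2.0691, -1.4104)
step 5: θ'=-2.1604 (R=0.1667) → pose (-3.0927, -1.9499, -2.1604)

(-3.0927, -1.9499, -2.1604)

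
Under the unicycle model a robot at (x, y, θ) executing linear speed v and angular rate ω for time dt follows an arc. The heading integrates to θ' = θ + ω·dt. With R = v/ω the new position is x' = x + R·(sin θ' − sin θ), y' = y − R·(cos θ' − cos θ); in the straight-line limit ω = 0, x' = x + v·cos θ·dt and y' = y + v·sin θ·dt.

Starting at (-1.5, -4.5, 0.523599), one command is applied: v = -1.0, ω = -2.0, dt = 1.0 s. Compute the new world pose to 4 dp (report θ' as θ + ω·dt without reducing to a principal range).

θ' = 0.5236 + -2.0·1.0 = -1.4764
R = v/ω = -1.0/-2.0 = 0.5000
x' = -1.5 + 0.5000·(sin -1.4764 − sin 0.5236) = -2.2478
y' = -4.5 − 0.5000·(cos -1.4764 − cos 0.5236) = -4.1141

(-2.2478, -4.1141, -1.4764)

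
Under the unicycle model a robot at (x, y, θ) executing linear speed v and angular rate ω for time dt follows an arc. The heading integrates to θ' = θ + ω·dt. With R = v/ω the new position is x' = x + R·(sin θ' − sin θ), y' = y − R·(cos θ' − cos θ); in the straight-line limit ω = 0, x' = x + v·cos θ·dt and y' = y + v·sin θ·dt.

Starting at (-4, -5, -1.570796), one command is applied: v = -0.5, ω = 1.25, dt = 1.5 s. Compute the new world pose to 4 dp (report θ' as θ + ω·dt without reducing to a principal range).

θ' = -1.5708 + 1.25·1.5 = 0.3042
R = v/ω = -0.5/1.25 = -0.4000
x' = -4 + -0.4000·(sin 0.3042 − sin -1.5708) = -4.5198
y' = -5 − -0.4000·(cos 0.3042 − cos -1.5708) = -4.6184

(-4.5198, -4.6184, 0.3042)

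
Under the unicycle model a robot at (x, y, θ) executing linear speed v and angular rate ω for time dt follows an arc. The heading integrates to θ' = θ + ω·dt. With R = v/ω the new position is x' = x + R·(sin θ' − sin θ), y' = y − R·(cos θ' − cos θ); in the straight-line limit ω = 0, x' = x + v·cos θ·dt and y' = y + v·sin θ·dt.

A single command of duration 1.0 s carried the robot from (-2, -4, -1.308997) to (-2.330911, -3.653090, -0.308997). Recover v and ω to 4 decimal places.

Δθ = -0.308997 − -1.308997 = 1.000000
ω = Δθ/dt = 1.000000/1.0 = 1.0000
R = −Δy/(cos θ' − cos θ) = -0.5000
v = R·ω = -0.5000·1.0000 = -0.5000

v = -0.5000, ω = 1.0000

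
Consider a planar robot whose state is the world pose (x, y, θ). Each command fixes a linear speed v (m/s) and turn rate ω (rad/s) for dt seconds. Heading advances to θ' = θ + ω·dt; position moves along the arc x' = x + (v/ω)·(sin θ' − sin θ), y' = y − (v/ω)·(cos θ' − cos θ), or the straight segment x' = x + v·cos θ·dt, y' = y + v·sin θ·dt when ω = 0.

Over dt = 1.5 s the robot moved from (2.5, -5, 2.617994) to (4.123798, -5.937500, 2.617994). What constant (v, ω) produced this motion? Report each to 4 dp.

Δθ = 2.617994 − 2.617994 = 0.000000
ω = Δθ/dt = 0.000000/1.5 = 0.0000
ω = 0 → v = (Δx·cos θ + Δy·sin θ)/dt = -1.2500

v = -1.2500, ω = 0.0000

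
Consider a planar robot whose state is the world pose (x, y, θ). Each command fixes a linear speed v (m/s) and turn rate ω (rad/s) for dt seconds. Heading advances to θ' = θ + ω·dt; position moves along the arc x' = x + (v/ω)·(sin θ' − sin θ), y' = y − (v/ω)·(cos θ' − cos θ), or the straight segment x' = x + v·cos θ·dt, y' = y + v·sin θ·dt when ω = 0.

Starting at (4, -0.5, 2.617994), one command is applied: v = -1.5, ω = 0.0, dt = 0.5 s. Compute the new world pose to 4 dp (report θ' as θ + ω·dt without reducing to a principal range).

(4.6495, -0.8750, 2.6180)

θ' = 2.6180 + 0.0·0.5 = 2.6180
ω = 0 → straight: x' = 4 + -1.5·cos(2.6180)·0.5 = 4.6495
y' = -0.5 + -1.5·sin(2.6180)·0.5 = -0.8750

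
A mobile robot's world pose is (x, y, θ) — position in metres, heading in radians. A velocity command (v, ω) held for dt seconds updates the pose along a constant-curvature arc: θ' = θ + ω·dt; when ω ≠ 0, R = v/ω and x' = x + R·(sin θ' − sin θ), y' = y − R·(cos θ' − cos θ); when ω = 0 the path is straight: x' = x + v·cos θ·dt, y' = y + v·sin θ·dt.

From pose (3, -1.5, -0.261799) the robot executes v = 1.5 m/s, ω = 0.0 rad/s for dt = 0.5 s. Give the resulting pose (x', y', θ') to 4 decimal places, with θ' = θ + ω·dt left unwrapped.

θ' = -0.2618 + 0.0·0.5 = -0.2618
ω = 0 → straight: x' = 3 + 1.5·cos(-0.2618)·0.5 = 3.7244
y' = -1.5 + 1.5·sin(-0.2618)·0.5 = -1.6941

(3.7244, -1.6941, -0.2618)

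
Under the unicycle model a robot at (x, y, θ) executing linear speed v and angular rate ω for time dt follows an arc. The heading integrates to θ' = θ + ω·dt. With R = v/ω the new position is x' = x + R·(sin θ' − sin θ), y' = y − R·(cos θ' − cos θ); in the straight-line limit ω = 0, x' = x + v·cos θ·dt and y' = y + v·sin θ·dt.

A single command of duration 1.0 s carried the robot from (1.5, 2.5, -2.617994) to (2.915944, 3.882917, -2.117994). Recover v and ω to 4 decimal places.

Δθ = -2.117994 − -2.617994 = 0.500000
ω = Δθ/dt = 0.500000/1.0 = 0.5000
R = Δx/(sin θ' − sin θ) = -4.0000
v = R·ω = -4.0000·0.5000 = -2.0000

v = -2.0000, ω = 0.5000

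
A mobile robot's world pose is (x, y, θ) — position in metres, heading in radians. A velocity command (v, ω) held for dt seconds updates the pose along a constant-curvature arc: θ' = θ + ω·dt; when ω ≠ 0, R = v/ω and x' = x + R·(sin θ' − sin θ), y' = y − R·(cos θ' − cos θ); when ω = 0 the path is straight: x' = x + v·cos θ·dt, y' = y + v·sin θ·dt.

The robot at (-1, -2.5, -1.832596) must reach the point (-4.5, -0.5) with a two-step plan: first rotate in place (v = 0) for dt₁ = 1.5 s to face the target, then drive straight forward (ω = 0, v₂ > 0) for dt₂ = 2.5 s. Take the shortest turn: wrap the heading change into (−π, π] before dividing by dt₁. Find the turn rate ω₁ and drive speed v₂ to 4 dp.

heading to target = atan2(-0.5−-2.5, -4.5−-1) = 2.6224
Δθ = wrap(2.6224 − -1.8326) = -1.8281; ω₁ = Δθ/dt₁ = -1.2188
distance = √((-4.5−-1)² + (-0.5−-2.5)²) = 4.0311; v₂ = distance/dt₂ = 1.6125

ω₁ = -1.2188, v₂ = 1.6125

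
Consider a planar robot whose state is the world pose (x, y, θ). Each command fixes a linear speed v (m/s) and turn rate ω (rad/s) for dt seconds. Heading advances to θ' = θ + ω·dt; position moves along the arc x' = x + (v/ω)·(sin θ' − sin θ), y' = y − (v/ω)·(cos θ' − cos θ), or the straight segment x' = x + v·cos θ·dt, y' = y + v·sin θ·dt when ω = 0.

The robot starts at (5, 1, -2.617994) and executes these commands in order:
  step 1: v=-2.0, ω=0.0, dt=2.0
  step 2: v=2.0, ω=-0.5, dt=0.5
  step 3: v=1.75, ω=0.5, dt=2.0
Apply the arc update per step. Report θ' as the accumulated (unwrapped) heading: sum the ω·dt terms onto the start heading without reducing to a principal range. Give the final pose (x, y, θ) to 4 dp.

(5.1440, 0.2680, -1.8680)

step 1: θ'=-2.6180 (straight) → pose (8.4641, 3.0000, -2.6180)
step 2: θ'=-2.8680 (R=-4.0000) → pose (7.5449, 2.6129, -2.8680)
step 3: θ'=-1.8680 (R=3.5000) → pose (5.1440, 0.2680, -1.8680)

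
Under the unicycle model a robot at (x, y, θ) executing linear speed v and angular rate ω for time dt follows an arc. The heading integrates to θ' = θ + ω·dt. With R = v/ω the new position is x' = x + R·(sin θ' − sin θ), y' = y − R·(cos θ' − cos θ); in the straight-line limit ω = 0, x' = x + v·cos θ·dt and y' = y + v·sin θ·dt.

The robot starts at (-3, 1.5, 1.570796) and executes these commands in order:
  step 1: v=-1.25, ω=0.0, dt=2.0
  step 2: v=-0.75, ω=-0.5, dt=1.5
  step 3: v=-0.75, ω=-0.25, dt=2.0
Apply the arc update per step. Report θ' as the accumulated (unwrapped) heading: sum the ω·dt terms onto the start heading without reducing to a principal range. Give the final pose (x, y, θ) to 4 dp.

(-4.6516, -2.8245, 0.3208)

step 1: θ'=1.5708 (straight) → pose (-3.0000, -1.0000, 1.5708)
step 2: θ'=0.8208 (R=1.5000) → pose (-3.4025, -2.0225, 0.8208)
step 3: θ'=0.3208 (R=3.0000) → pose (-4.6516, -2.8245, 0.3208)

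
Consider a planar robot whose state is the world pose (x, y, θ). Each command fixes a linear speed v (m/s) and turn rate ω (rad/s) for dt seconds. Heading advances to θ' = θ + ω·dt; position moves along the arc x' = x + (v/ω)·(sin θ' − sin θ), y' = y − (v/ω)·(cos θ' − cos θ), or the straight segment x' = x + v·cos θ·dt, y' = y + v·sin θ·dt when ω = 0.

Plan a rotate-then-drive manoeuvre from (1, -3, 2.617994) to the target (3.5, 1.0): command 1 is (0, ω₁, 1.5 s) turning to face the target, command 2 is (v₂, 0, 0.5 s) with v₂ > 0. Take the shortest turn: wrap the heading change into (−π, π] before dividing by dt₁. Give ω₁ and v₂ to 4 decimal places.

heading to target = atan2(1−-3, 3.5−1) = 1.0122
Δθ = wrap(1.0122 − 2.6180) = -1.6058; ω₁ = Δθ/dt₁ = -1.0705
distance = √((3.5−1)² + (1−-3)²) = 4.7170; v₂ = distance/dt₂ = 9.4340

ω₁ = -1.0705, v₂ = 9.4340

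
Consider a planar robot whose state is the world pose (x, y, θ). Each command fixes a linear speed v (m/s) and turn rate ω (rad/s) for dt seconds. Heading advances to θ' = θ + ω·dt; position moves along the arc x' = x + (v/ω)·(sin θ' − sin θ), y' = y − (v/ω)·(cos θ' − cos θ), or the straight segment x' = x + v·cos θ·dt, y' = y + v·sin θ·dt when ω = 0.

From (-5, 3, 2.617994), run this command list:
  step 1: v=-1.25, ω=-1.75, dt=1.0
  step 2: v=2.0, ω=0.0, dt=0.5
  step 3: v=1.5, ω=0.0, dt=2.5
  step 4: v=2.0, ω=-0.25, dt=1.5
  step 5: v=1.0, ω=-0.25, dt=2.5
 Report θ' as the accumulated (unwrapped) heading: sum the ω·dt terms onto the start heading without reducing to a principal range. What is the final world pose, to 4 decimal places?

step 1: θ'=0.8680 (R=0.7143) → pose (-4.8121, 1.9197, 0.8680)
step 2: θ'=0.8680 (straight) → pose (-4.1658, 2.6828, 0.8680)
step 3: θ'=0.8680 (straight) → pose (-1.7419, 5.5441, 0.8680)
step 4: θ'=0.4930 (R=-8.0000) → pose (0.5762, 7.4206, 0.4930)
step 5: θ'=-0.1320 (R=-4.0000) → pose (2.9958, 7.8621, -0.1320)

(2.9958, 7.8621, -0.1320)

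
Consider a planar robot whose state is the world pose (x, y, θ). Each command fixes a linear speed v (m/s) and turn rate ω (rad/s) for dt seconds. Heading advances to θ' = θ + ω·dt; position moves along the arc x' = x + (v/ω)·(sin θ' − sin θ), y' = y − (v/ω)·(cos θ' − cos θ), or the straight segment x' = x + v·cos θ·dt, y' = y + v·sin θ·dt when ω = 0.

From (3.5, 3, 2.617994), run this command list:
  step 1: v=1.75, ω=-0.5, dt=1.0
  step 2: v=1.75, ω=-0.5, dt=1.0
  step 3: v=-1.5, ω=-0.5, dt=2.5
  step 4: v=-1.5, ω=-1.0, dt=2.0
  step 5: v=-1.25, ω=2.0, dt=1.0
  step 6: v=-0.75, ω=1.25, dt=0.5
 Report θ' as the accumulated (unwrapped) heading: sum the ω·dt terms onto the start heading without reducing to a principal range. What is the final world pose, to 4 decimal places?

step 1: θ'=2.1180 (R=-3.5000) → pose (2.2610, 4.2101, 2.1180)
step 2: θ'=1.6180 (R=-3.5000) → pose (1.7539, 5.8660, 1.6180)
step 3: θ'=0.3680 (R=3.0000) → pose (-0.1635, 2.9253, 0.3680)
step 4: θ'=-1.6320 (R=1.5000) → pose (-2.2003, 4.4166, -1.6320)
step 5: θ'=0.3680 (R=-0.6250) → pose (-3.0490, 5.0380, 0.3680)
step 6: θ'=0.9930 (R=-0.6000) → pose (-3.3358, 4.8059, 0.9930)

(-3.3358, 4.8059, 0.9930)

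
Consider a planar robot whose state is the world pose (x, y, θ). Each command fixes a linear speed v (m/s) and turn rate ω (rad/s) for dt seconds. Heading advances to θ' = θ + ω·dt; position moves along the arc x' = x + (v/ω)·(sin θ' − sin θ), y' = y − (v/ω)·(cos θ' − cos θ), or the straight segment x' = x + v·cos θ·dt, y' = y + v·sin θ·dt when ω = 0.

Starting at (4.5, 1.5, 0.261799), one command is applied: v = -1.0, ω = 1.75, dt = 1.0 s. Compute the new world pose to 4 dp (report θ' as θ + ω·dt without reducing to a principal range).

θ' = 0.2618 + 1.75·1.0 = 2.0118
R = v/ω = -1.0/1.75 = -0.5714
x' = 4.5 + -0.5714·(sin 2.0118 − sin 0.2618) = 4.1311
y' = 1.5 − -0.5714·(cos 2.0118 − cos 0.2618) = 0.7041

(4.1311, 0.7041, 2.0118)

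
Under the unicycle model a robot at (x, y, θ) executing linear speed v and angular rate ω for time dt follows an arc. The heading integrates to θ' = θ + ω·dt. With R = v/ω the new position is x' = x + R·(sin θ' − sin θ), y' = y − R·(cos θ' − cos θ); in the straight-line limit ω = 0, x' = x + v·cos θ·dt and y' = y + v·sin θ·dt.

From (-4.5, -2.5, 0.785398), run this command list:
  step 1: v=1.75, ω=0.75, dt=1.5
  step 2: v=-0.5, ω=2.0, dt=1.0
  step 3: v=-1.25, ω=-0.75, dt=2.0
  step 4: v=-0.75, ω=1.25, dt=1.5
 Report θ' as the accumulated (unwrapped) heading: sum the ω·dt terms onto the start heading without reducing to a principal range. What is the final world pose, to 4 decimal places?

step 1: θ'=1.9104 (R=2.3333) → pose (-3.9498, -0.0728, 1.9104)
step 2: θ'=3.9104 (R=-0.2500) → pose (-3.5403, -0.1692, 3.9104)
step 3: θ'=2.4104 (R=1.6667) → pose (-1.2686, -0.1265, 2.4104)
step 4: θ'=4.2854 (R=-0.6000) → pose (-0.3218, 0.0716, 4.2854)

(-0.3218, 0.0716, 4.2854)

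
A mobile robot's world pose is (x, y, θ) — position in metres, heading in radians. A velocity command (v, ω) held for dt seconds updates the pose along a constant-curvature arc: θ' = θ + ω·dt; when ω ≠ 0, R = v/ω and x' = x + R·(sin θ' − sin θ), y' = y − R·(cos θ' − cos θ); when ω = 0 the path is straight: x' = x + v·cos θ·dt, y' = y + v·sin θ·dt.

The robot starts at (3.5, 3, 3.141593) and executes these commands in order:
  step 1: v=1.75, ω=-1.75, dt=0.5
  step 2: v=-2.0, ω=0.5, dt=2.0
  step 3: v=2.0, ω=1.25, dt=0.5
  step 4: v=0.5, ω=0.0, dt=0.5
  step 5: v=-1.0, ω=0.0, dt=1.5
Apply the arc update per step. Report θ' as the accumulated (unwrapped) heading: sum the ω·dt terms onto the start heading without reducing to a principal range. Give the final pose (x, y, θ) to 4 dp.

(6.3248, 2.3894, 3.8916)

step 1: θ'=2.2666 (R=-1.0000) → pose (2.7325, 3.3590, 2.2666)
step 2: θ'=3.2666 (R=-4.0000) → pose (6.3013, 1.9542, 3.2666)
step 3: θ'=3.8916 (R=1.6000) → pose (5.4102, 1.5374, 3.8916)
step 4: θ'=3.8916 (straight) → pose (5.2273, 1.3670, 3.8916)
step 5: θ'=3.8916 (straight) → pose (6.3248, 2.3894, 3.8916)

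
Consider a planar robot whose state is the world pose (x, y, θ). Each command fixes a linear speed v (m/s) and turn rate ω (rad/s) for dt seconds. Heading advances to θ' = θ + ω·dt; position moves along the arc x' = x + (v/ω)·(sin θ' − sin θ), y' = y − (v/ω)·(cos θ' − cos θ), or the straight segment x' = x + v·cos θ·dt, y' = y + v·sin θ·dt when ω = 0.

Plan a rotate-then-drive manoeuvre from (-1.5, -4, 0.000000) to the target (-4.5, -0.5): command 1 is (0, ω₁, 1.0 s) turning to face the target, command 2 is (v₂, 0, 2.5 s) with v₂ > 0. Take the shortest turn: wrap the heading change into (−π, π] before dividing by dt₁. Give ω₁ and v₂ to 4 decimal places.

heading to target = atan2(-0.5−-4, -4.5−-1.5) = 2.2794
Δθ = wrap(2.2794 − 0.0000) = 2.2794; ω₁ = Δθ/dt₁ = 2.2794
distance = √((-4.5−-1.5)² + (-0.5−-4)²) = 4.6098; v₂ = distance/dt₂ = 1.8439

ω₁ = 2.2794, v₂ = 1.8439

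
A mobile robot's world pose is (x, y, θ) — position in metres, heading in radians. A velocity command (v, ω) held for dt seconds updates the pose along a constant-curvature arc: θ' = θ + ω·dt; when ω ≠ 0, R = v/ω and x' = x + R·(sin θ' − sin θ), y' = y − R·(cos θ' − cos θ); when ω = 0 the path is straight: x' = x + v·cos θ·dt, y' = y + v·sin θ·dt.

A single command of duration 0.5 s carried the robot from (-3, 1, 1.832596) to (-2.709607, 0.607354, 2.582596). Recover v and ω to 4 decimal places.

v = -1.0000, ω = 1.5000

Δθ = 2.582596 − 1.832596 = 0.750000
ω = Δθ/dt = 0.750000/0.5 = 1.5000
R = −Δy/(cos θ' − cos θ) = -0.6667
v = R·ω = -0.6667·1.5000 = -1.0000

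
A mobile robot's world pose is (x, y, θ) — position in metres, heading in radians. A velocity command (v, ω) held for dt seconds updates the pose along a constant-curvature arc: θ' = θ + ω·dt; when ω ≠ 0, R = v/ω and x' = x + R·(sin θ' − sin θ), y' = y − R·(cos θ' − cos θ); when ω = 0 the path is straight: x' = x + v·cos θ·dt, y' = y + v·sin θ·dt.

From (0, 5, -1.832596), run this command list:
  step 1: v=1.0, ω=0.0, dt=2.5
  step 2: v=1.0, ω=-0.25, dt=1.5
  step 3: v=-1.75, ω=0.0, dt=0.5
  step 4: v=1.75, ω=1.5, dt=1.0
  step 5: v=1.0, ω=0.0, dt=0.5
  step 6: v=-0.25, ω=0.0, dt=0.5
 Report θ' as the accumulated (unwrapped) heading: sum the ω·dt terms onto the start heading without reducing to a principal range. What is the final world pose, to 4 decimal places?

(-0.3098, 0.1214, -0.7076)

step 1: θ'=-1.8326 (straight) → pose (-0.6470, 2.5852, -1.8326)
step 2: θ'=-2.2076 (R=-4.0000) → pose (-1.2947, 1.2420, -2.2076)
step 3: θ'=-2.2076 (straight) → pose (-0.7744, 1.9455, -2.2076)
step 4: θ'=-0.7076 (R=1.1667) → pose (-0.5948, 0.3652, -0.7076)
step 5: θ'=-0.7076 (straight) → pose (-0.2148, 0.0401, -0.7076)
step 6: θ'=-0.7076 (straight) → pose (-0.3098, 0.1214, -0.7076)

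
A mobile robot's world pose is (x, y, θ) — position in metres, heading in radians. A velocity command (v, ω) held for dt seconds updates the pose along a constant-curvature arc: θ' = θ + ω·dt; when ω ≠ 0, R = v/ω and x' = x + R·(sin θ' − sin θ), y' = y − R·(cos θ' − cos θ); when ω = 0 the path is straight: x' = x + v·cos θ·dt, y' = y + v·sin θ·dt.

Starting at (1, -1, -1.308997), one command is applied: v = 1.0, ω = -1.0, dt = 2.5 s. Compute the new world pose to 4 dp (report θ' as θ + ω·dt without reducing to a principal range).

(-0.5849, -2.0442, -3.8090)

θ' = -1.3090 + -1.0·2.5 = -3.8090
R = v/ω = 1.0/-1.0 = -1.0000
x' = 1 + -1.0000·(sin -3.8090 − sin -1.3090) = -0.5849
y' = -1 − -1.0000·(cos -3.8090 − cos -1.3090) = -2.0442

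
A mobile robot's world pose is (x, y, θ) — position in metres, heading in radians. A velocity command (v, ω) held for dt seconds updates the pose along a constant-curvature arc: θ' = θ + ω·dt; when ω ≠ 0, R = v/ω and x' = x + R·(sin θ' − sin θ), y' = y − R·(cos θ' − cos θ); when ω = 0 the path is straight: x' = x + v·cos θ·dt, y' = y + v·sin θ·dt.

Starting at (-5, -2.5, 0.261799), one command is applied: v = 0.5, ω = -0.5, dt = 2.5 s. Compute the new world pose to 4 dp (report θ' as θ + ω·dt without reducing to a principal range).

(-3.9061, -2.9157, -0.9882)

θ' = 0.2618 + -0.5·2.5 = -0.9882
R = v/ω = 0.5/-0.5 = -1.0000
x' = -5 + -1.0000·(sin -0.9882 − sin 0.2618) = -3.9061
y' = -2.5 − -1.0000·(cos -0.9882 − cos 0.2618) = -2.9157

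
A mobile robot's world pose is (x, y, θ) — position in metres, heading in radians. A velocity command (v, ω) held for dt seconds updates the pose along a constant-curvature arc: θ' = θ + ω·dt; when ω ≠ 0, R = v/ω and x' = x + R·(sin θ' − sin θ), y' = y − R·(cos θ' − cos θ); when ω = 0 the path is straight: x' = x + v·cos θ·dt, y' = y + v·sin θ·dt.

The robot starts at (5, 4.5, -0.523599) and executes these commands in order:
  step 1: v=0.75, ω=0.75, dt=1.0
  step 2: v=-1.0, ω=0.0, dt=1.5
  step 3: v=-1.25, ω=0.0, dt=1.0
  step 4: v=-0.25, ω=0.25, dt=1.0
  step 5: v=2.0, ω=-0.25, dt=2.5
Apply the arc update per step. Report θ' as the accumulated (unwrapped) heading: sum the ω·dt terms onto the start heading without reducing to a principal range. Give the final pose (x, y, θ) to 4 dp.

(7.6636, 4.4910, -0.1486)

step 1: θ'=0.2264 (R=1.0000) → pose (5.7245, 4.3915, 0.2264)
step 2: θ'=0.2264 (straight) → pose (4.2628, 4.0548, 0.2264)
step 3: θ'=0.2264 (straight) → pose (3.0447, 3.7742, 0.2264)
step 4: θ'=0.4764 (R=-1.0000) → pose (2.8105, 3.6884, 0.4764)
step 5: θ'=-0.1486 (R=-8.0000) → pose (7.6636, 4.4910, -0.1486)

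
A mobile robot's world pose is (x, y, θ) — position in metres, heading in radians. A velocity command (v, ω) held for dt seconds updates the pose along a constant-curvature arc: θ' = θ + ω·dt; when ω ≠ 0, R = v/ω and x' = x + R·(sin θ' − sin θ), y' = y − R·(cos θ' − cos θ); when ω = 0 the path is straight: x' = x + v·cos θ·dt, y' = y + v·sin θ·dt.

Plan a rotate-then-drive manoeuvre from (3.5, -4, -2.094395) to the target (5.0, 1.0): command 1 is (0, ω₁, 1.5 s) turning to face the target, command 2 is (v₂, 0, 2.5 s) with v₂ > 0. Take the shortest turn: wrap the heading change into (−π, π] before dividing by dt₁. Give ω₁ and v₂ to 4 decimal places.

heading to target = atan2(1−-4, 5−3.5) = 1.2793
Δθ = wrap(1.2793 − -2.0944) = -2.9095; ω₁ = Δθ/dt₁ = -1.9396
distance = √((5−3.5)² + (1−-4)²) = 5.2202; v₂ = distance/dt₂ = 2.0881

ω₁ = -1.9396, v₂ = 2.0881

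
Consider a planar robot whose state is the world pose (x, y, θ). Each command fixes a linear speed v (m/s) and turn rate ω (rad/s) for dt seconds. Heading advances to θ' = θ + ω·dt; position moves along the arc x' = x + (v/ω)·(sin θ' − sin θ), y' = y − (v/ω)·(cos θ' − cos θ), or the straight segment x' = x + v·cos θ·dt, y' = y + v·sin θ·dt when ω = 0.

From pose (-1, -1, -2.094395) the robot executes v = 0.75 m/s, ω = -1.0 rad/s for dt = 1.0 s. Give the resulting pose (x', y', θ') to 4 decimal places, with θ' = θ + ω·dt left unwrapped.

(-1.6141, -1.3742, -3.0944)

θ' = -2.0944 + -1.0·1.0 = -3.0944
R = v/ω = 0.75/-1.0 = -0.7500
x' = -1 + -0.7500·(sin -3.0944 − sin -2.0944) = -1.6141
y' = -1 − -0.7500·(cos -3.0944 − cos -2.0944) = -1.3742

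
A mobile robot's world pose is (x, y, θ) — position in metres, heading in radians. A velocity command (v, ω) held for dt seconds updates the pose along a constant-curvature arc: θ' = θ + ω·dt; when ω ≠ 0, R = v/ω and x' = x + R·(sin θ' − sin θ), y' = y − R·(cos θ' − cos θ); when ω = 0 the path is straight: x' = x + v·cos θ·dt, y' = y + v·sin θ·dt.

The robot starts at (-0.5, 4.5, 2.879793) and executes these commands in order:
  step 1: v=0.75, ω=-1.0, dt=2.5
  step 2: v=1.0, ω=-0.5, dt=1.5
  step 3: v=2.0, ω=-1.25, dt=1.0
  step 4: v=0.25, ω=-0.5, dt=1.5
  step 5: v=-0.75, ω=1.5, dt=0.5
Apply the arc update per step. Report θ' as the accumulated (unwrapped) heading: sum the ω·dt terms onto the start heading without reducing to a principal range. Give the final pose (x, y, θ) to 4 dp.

step 1: θ'=0.3798 (R=-0.7500) → pose (-0.5839, 5.9210, 0.3798)
step 2: θ'=-0.3702 (R=-2.0000) → pose (0.8811, 5.9280, -0.3702)
step 3: θ'=-1.6202 (R=-1.6000) → pose (1.9003, 4.3574, -1.6202)
step 4: θ'=-2.3702 (R=-0.5000) → pose (1.7495, 4.0236, -2.3702)
step 5: θ'=-1.6202 (R=-0.5000) → pose (1.9003, 4.3574, -1.6202)

(1.9003, 4.3574, -1.6202)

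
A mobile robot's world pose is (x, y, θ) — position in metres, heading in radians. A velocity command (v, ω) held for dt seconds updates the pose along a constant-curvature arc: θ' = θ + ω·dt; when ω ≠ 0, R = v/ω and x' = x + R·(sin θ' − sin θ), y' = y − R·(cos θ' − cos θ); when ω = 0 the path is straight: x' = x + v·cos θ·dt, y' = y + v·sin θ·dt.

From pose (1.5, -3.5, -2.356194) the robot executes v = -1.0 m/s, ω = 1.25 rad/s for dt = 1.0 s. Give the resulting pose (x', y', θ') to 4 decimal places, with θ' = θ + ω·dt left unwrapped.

(1.6495, -2.5759, -1.1062)

θ' = -2.3562 + 1.25·1.0 = -1.1062
R = v/ω = -1.0/1.25 = -0.8000
x' = 1.5 + -0.8000·(sin -1.1062 − sin -2.3562) = 1.6495
y' = -3.5 − -0.8000·(cos -1.1062 − cos -2.3562) = -2.5759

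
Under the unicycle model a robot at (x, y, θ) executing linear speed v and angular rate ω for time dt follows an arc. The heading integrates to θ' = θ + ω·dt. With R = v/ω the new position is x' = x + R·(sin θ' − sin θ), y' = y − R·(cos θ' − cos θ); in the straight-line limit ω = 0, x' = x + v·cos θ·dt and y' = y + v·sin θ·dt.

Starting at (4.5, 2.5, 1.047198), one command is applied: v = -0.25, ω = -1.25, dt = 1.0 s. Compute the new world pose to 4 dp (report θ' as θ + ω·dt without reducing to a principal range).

(4.2865, 2.4041, -0.2028)

θ' = 1.0472 + -1.25·1.0 = -0.2028
R = v/ω = -0.25/-1.25 = 0.2000
x' = 4.5 + 0.2000·(sin -0.2028 − sin 1.0472) = 4.2865
y' = 2.5 − 0.2000·(cos -0.2028 − cos 1.0472) = 2.4041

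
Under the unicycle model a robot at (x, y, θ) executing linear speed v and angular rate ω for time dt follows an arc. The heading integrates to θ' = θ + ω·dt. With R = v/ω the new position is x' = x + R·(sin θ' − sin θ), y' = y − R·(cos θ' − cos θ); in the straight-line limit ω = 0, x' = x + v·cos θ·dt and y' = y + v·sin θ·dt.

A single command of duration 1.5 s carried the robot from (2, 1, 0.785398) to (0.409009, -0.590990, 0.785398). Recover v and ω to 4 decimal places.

v = -1.5000, ω = 0.0000

Δθ = 0.785398 − 0.785398 = 0.000000
ω = Δθ/dt = 0.000000/1.5 = 0.0000
ω = 0 → v = (Δx·cos θ + Δy·sin θ)/dt = -1.5000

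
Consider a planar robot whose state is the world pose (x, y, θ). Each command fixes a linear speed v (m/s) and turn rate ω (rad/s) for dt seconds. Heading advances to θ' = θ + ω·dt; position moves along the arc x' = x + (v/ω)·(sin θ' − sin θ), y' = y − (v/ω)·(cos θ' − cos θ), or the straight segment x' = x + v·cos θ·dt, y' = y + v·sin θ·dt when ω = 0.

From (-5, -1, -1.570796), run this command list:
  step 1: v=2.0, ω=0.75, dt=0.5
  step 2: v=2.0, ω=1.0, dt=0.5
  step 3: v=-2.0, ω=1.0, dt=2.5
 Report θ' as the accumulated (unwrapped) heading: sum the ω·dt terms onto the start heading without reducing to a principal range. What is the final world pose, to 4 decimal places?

step 1: θ'=-1.1958 (R=2.6667) → pose (-4.8147, -1.9767, -1.1958)
step 2: θ'=-0.6958 (R=2.0000) → pose (-4.2357, -2.7793, -0.6958)
step 3: θ'=1.8042 (R=-2.0000) → pose (-7.4634, -4.7769, 1.8042)

(-7.4634, -4.7769, 1.8042)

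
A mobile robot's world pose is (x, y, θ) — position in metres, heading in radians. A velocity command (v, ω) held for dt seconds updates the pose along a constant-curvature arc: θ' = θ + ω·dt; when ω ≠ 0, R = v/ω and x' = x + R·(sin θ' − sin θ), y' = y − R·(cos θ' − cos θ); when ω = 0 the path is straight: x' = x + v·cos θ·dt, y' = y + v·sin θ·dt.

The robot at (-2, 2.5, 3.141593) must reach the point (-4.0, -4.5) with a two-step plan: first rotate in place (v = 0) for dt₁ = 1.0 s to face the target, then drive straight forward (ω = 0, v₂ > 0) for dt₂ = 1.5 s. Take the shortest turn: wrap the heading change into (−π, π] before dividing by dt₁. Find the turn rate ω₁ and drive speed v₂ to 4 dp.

heading to target = atan2(-4.5−2.5, -4−-2) = -1.8491
Δθ = wrap(-1.8491 − 3.1416) = 1.2925; ω₁ = Δθ/dt₁ = 1.2925
distance = √((-4−-2)² + (-4.5−2.5)²) = 7.2801; v₂ = distance/dt₂ = 4.8534

ω₁ = 1.2925, v₂ = 4.8534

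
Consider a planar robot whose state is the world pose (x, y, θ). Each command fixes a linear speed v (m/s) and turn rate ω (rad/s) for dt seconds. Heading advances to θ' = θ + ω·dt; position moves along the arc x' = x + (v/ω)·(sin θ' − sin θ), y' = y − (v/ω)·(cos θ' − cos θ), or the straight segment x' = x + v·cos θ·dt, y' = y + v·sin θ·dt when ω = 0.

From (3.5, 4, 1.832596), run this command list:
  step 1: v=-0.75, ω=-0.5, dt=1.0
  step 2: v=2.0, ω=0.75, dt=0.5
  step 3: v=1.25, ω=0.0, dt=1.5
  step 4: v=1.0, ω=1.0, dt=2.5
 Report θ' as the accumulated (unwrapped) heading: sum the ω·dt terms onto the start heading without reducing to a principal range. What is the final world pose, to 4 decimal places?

step 1: θ'=1.3326 (R=1.5000) → pose (3.5088, 3.2578, 1.3326)
step 2: θ'=1.7076 (R=2.6667) → pose (3.5591, 4.2507, 1.7076)
step 3: θ'=1.7076 (straight) → pose (3.3034, 6.1082, 1.7076)
step 4: θ'=4.2076 (R=1.0000) → pose (1.4375, 6.4554, 4.2076)

(1.4375, 6.4554, 4.2076)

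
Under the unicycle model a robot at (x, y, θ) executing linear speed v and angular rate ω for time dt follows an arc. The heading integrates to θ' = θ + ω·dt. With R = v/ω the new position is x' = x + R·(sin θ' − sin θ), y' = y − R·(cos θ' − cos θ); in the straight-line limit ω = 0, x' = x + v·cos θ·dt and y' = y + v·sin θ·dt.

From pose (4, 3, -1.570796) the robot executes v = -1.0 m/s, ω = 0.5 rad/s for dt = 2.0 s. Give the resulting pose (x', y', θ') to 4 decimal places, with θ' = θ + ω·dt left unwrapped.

(3.0806, 4.6829, -0.5708)

θ' = -1.5708 + 0.5·2.0 = -0.5708
R = v/ω = -1.0/0.5 = -2.0000
x' = 4 + -2.0000·(sin -0.5708 − sin -1.5708) = 3.0806
y' = 3 − -2.0000·(cos -0.5708 − cos -1.5708) = 4.6829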